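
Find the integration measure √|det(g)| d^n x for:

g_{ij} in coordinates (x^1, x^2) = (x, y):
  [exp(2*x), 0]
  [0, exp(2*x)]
det(g) = exp(4*x)
√|det(g)| = exp(2*x)
Volume element: dV = exp(2*x) dx dy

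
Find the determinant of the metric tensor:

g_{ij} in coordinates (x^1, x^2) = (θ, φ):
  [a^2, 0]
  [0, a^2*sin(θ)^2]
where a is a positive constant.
For a 2×2 metric: det(g) = g_{11}·g_{22} - g_{12}·g_{21}
= (a^2)·(a^2*sin(θ)^2) - (0)·(0)
= a^4*sin(θ)^2 - 0
det(g) = a^4*sin(θ)^2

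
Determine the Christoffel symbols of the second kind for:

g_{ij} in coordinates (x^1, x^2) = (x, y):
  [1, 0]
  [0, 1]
Using Γ^k_{ij} = (1/2) g^{km} (∂_i g_{mj} + ∂_j g_{mi} - ∂_m g_{ij}); the metric is diagonal, so only the m = k term contributes.
Every metric component is constant, so all ∂_m g_{ij} = 0 and every Christoffel symbol vanishes.
All Christoffel symbols are zero.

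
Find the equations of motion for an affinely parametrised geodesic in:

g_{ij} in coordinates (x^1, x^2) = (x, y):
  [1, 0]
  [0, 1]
Geodesic equation: d^2x^k/dλ^2 + Γ^k_{ij} (dx^i/dλ)(dx^j/dλ) = 0.
All Christoffel symbols vanish, so the geodesics are straight lines:
d^2x/dλ^2 = 0
d^2y/dλ^2 = 0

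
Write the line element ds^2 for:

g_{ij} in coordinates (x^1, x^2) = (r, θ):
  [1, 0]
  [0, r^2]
ds^2 = g_{ij} dx^i dx^j; only the non-zero components contribute.
ds^2 = dr^2 + r^2 dθ^2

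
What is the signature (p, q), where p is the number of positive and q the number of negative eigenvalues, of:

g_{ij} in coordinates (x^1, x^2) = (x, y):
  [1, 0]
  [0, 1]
The metric is diagonal, so its eigenvalues are the diagonal entries: 1, 1 (at a generic point, where coordinate-dependent entries are positive).
2 positive, 0 negative.
(2, 0) - Riemannian (positive definite)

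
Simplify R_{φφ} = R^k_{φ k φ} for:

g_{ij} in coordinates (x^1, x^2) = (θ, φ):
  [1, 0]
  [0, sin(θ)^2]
Non-zero Christoffel symbols (Γ^k_{ij} = Γ^k_{ji}):
Γ^θ_{φ φ} = -sin(2*θ)/2
Γ^φ_{θ φ} = 1/tan(θ)
R^θ_{φ θ φ} = ∂_θ Γ^θ_{φ φ} - ∂_φ Γ^θ_{φ θ} + Γ^θ_{θ m} Γ^m_{φ φ} - Γ^θ_{φ m} Γ^m_{φ θ}
  = (-cos(2*θ)) - (0) + (0) - (-cos(θ)^2) = sin(θ)^2
R^φ_{φ φ φ} = 0 (a repeated index in an antisymmetric pair)
R_{φφ} = R^θ_{φ θ φ} + R^φ_{φ φ φ} = (sin(θ)^2) + (0) = sin(θ)^2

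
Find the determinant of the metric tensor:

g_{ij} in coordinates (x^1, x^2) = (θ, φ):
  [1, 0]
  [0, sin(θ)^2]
For a 2×2 metric: det(g) = g_{11}·g_{22} - g_{12}·g_{21}
= (1)·(sin(θ)^2) - (0)·(0)
= sin(θ)^2 - 0
det(g) = sin(θ)^2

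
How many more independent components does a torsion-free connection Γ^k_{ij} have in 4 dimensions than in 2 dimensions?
Independent components in n dimensions: n × n(n+1)/2 = n^2(n+1)/2.
4D: 4 × 10 = 40
2D: 2 × 3 = 6
Difference = 40 - 6 = 34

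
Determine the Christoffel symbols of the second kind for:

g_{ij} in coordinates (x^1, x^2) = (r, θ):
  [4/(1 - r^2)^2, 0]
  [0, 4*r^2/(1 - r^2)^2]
Using Γ^k_{ij} = (1/2) g^{km} (∂_i g_{mj} + ∂_j g_{mi} - ∂_m g_{ij}); the metric is diagonal, so only the m = k term contributes.
Non-zero symbols (using the symmetry Γ^k_{ij} = Γ^k_{ji}):
Γ^r_{r r} = (1/2) g^{rr} (∂_r g_{rr} + ∂_r g_{rr} - ∂_r g_{rr}) = (1/2)((1 - r^2)^2/4)((16*r/(1 - r^2)^3) + (16*r/(1 - r^2)^3) - (16*r/(1 - r^2)^3)) = 2*r/(1 - r^2)
Γ^r_{θ θ} = (1/2) g^{rr} (∂_θ g_{rθ} + ∂_θ g_{rθ} - ∂_r g_{θθ}) = (1/2)((1 - r^2)^2/4)((0) + (0) - (-8*(r^3 + r)/(r^2 - 1)^3)) = (r^3 + r)/(r^2 - 1)
Γ^θ_{r θ} = (1/2) g^{θθ} (∂_r g_{θθ} + ∂_θ g_{θr} - ∂_θ g_{rθ}) = (1/2)((1 - r^2)^2/(4*r^2))((-8*(r^3 + r)/(r^2 - 1)^3) + (0) - (0)) = (-r^2 - 1)/(r^3 - r)
All other Christoffel symbols are zero.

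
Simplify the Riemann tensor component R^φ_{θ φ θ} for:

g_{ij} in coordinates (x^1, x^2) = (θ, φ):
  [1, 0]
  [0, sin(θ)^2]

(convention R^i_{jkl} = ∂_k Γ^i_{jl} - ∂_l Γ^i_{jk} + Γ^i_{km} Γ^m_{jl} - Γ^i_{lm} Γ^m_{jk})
Non-zero Christoffel symbols (Γ^k_{ij} = Γ^k_{ji}):
Γ^θ_{φ φ} = -sin(2*θ)/2
Γ^φ_{θ φ} = 1/tan(θ)
R^φ_{θ φ θ} = ∂_φ Γ^φ_{θ θ} - ∂_θ Γ^φ_{θ φ} + Γ^φ_{φ m} Γ^m_{θ θ} - Γ^φ_{θ m} Γ^m_{θ φ}
  = (0) - (-1/sin(θ)^2) + (0) - (1/tan(θ)^2) = 1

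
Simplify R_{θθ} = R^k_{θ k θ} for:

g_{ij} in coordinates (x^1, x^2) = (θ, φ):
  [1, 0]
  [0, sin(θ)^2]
Non-zero Christoffel symbols (Γ^k_{ij} = Γ^k_{ji}):
Γ^θ_{φ φ} = -sin(2*θ)/2
Γ^φ_{θ φ} = 1/tan(θ)
R^θ_{θ θ θ} = 0 (a repeated index in an antisymmetric pair)
R^φ_{θ φ θ} = ∂_φ Γ^φ_{θ θ} - ∂_θ Γ^φ_{θ φ} + Γ^φ_{φ m} Γ^m_{θ θ} - Γ^φ_{θ m} Γ^m_{θ φ}
  = (0) - (-1/sin(θ)^2) + (0) - (1/tan(θ)^2) = 1
R_{θθ} = R^θ_{θ θ θ} + R^φ_{θ φ θ} = (0) + (1) = 1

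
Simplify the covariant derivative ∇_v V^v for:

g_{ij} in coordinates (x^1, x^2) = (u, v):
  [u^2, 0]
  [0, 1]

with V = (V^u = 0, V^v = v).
Non-zero Christoffel symbols:
Γ^u_{u u} = 1/u
∇_v V^v = ∂_v V^v + Γ^v_{v j} V^j
  = (1) + (0)(0) + (0)(v)
  = 1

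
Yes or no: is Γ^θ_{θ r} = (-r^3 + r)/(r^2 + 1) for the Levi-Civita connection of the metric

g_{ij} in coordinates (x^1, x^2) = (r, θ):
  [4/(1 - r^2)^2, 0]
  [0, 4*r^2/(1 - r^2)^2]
Γ^θ_{θ r} = (1/2) g^{θθ} (∂_θ g_{θr} + ∂_r g_{θθ} - ∂_θ g_{θr}) = (1/2)((1 - r^2)^2/(4*r^2))((0) + (-8*(r^3 + r)/(r^2 - 1)^3) - (0)) = (-r^2 - 1)/(r^3 - r)
This differs from the proposed value (-r^3 + r)/(r^2 + 1).
No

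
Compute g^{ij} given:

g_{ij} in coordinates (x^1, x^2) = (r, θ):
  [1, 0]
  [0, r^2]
The metric is diagonal, so g^{ij} is diagonal with entries 1/g_{ii}: diag(1, 1/(r^2)).
g^{ij}:
  [1, 0]
  [0, 1/r^2]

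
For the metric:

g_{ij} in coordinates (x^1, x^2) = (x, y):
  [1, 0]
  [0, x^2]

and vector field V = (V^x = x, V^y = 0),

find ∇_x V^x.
Non-zero Christoffel symbols:
Γ^x_{y y} = -x
Γ^y_{x y} = 1/x
∇_x V^x = ∂_x V^x + Γ^x_{x j} V^j
  = (1) + (0)(x) + (0)(0)
  = 1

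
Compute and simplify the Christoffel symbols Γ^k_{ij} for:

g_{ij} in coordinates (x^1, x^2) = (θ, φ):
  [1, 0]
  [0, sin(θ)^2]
Using Γ^k_{ij} = (1/2) g^{km} (∂_i g_{mj} + ∂_j g_{mi} - ∂_m g_{ij}); the metric is diagonal, so only the m = k term contributes.
Non-zero symbols (using the symmetry Γ^k_{ij} = Γ^k_{ji}):
Γ^θ_{φ φ} = (1/2) g^{θθ} (∂_φ g_{θφ} + ∂_φ g_{θφ} - ∂_θ g_{φφ}) = (1/2)(1)((0) + (0) - (sin(2*θ))) = -sin(2*θ)/2
Γ^φ_{θ φ} = (1/2) g^{φφ} (∂_θ g_{φφ} + ∂_φ g_{φθ} - ∂_φ g_{θφ}) = (1/2)(1/sin(θ)^2)((sin(2*θ)) + (0) - (0)) = 1/tan(θ)
All other Christoffel symbols are zero.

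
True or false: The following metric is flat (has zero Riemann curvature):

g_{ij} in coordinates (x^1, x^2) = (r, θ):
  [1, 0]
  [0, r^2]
Non-zero Christoffel symbols:
Γ^r_{θ θ} = -r
Γ^θ_{r θ} = 1/r
Ricci tensor: R_{rr} = 0, R_{rθ} = 0, R_{θθ} = 0
All R_{ij} vanish; in 2 dimensions the Riemann tensor is fully determined by the Ricci tensor, so R^i_{jkl} = 0: the metric is flat (curvilinear coordinates on flat space).
True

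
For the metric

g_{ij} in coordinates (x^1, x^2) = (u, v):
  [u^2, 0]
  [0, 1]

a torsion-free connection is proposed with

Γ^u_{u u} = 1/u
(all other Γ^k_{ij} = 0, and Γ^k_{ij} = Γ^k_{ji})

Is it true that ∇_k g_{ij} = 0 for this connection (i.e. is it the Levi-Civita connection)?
Using ∇_k g_{ij} = ∂_k g_{ij} - Γ^m_{ki} g_{mj} - Γ^m_{kj} g_{im}:
e.g. ∇_u g_{uu} = (2*u) - (u) - (u) = 0
Every component ∇_k g_{ij} vanishes: the connection is metric compatible.
Yes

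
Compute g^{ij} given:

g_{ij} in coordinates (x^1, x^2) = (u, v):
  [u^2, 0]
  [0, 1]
The metric is diagonal, so g^{ij} is diagonal with entries 1/g_{ii}: diag(1/(u^2), 1).
g^{ij}:
  [1/u^2, 0]
  [0, 1]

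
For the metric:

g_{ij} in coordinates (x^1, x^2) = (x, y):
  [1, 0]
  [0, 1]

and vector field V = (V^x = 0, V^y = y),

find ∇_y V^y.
All Christoffel symbols are zero.
∇_y V^y = ∂_y V^y + Γ^y_{y j} V^j
  = (1) + (0)(0) + (0)(y)
  = 1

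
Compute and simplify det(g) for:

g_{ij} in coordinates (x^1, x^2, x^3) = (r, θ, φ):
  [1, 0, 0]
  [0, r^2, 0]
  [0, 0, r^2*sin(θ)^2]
Diagonal metric: det(g) = g_{11}·g_{22}·g_{33}
= (1)·(r^2)·(r^2*sin(θ)^2)
det(g) = r^4*sin(θ)^2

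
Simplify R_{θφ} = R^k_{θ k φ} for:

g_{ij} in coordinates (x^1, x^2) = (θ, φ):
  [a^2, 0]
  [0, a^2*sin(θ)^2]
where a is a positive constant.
Non-zero Christoffel symbols (Γ^k_{ij} = Γ^k_{ji}):
Γ^θ_{φ φ} = -sin(2*θ)/2
Γ^φ_{θ φ} = 1/tan(θ)
R^θ_{θ θ φ} = 0 (a repeated index in an antisymmetric pair)
R^φ_{θ φ φ} = 0 (a repeated index in an antisymmetric pair)
R_{θφ} = R^θ_{θ θ φ} + R^φ_{θ φ φ} = (0) + (0) = 0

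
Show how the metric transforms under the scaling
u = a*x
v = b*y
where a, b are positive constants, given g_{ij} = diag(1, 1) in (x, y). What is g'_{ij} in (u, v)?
Invert the transformation: x = u/a, y = v/b
g'_{ij} = (∂x^k/∂x'^i)(∂x^l/∂x'^j) g_{kl}; with g_{kl} = δ_{kl} this is Σ_k (∂x^k/∂x'^i)(∂x^k/∂x'^j).
Jacobian: ∂x/∂u = 1/a, ∂x/∂v = 0, ∂y/∂u = 0, ∂y/∂v = 1/b
g'_{uu} = (1/a)(1/a) + (0)(0) = 1/a^2
g'_{uv} = (1/a)(0) + (0)(1/b) = 0
g'_{vv} = (0)(0) + (1/b)(1/b) = 1/b^2
g'_{ij} = diag(1/a^2, 1/b^2)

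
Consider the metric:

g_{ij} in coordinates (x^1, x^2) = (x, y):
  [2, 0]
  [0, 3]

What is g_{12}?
With x^1 = x, x^2 = y, g_{12} = g_{xy} is the row-1, column-2 entry of the matrix.
g_{12} = 0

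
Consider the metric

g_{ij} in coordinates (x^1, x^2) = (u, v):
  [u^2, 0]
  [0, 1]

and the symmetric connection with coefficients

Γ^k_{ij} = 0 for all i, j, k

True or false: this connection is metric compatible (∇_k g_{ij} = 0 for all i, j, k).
Using ∇_k g_{ij} = ∂_k g_{ij} - Γ^m_{ki} g_{mj} - Γ^m_{kj} g_{im}:
∇_u g_{uu} = (2*u) - (0) - (0) = 2*u ≠ 0
So the connection is not metric compatible (it is not the Levi-Civita connection).
False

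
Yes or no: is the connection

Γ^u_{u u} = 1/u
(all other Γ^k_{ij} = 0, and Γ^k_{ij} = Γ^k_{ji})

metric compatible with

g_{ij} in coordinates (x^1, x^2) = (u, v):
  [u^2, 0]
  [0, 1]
Using ∇_k g_{ij} = ∂_k g_{ij} - Γ^m_{ki} g_{mj} - Γ^m_{kj} g_{im}:
e.g. ∇_u g_{uu} = (2*u) - (u) - (u) = 0
Every component ∇_k g_{ij} vanishes: the connection is metric compatible.
Yes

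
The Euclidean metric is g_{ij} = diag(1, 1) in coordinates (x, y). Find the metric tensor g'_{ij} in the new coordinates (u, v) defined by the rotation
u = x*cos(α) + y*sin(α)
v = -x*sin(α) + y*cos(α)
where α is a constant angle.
Invert the transformation: x = u*cos(α) - v*sin(α), y = u*sin(α) + v*cos(α)
g'_{ij} = (∂x^k/∂x'^i)(∂x^l/∂x'^j) g_{kl}; with g_{kl} = δ_{kl} this is Σ_k (∂x^k/∂x'^i)(∂x^k/∂x'^j).
Jacobian: ∂x/∂u = cos(α), ∂x/∂v = -sin(α), ∂y/∂u = sin(α), ∂y/∂v = cos(α)
g'_{uu} = (cos(α))(cos(α)) + (sin(α))(sin(α)) = 1
g'_{uv} = (cos(α))(-sin(α)) + (sin(α))(cos(α)) = 0
g'_{vv} = (-sin(α))(-sin(α)) + (cos(α))(cos(α)) = 1
g'_{ij} = diag(1, 1)
The Euclidean metric is invariant under rotations.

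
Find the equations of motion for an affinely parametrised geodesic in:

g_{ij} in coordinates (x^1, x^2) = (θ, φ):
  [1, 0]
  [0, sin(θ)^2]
Geodesic equation: d^2x^k/dλ^2 + Γ^k_{ij} (dx^i/dλ)(dx^j/dλ) = 0.
Non-zero Christoffel symbols:
Γ^θ_{φ φ} = -sin(2*θ)/2
Γ^φ_{θ φ} = 1/tan(θ)
Substituting (the symmetric pair Γ^k_{ij}, Γ^k_{ji} combines into a factor 2):
d^2θ/dλ^2 - (sin(2*θ)/2) (dφ/dλ)^2 = 0
d^2φ/dλ^2 + (2/tan(θ)) (dθ/dλ)(dφ/dλ) = 0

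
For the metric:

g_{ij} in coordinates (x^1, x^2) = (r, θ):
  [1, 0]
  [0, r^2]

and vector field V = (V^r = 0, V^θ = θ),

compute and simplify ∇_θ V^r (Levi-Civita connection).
Non-zero Christoffel symbols:
Γ^r_{θ θ} = -r
Γ^θ_{r θ} = 1/r
∇_θ V^r = ∂_θ V^r + Γ^r_{θ j} V^j
  = (0) + (0)(0) + (-r)(θ)
  = -r*θ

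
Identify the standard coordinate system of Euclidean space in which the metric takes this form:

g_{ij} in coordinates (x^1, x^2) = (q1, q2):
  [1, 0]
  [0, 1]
All components are constant and the metric is the identity, i.e. orthonormal rectilinear coordinates.
Cartesian (2D) coordinates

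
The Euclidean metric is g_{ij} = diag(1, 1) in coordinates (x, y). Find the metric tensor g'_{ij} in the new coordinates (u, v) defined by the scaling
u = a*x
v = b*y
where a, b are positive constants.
Invert the transformation: x = u/a, y = v/b
g'_{ij} = (∂x^k/∂x'^i)(∂x^l/∂x'^j) g_{kl}; with g_{kl} = δ_{kl} this is Σ_k (∂x^k/∂x'^i)(∂x^k/∂x'^j).
Jacobian: ∂x/∂u = 1/a, ∂x/∂v = 0, ∂y/∂u = 0, ∂y/∂v = 1/b
g'_{uu} = (1/a)(1/a) + (0)(0) = 1/a^2
g'_{uv} = (1/a)(0) + (0)(1/b) = 0
g'_{vv} = (0)(0) + (1/b)(1/b) = 1/b^2
g'_{ij} = diag(1/a^2, 1/b^2)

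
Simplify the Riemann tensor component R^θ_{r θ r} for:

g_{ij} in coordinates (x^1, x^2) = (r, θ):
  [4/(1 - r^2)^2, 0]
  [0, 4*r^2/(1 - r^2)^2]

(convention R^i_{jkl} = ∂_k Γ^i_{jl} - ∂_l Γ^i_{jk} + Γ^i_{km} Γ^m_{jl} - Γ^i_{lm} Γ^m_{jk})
Non-zero Christoffel symbols (Γ^k_{ij} = Γ^k_{ji}):
Γ^r_{r r} = 2*r/(1 - r^2)
Γ^r_{θ θ} = (r^3 + r)/(r^2 - 1)
Γ^θ_{r θ} = (-r^2 - 1)/(r^3 - r)
R^θ_{r θ r} = ∂_θ Γ^θ_{r r} - ∂_r Γ^θ_{r θ} + Γ^θ_{θ m} Γ^m_{r r} - Γ^θ_{r m} Γ^m_{r θ}
  = (0) - ((r^4 + 4*r^2 - 1)/(r^3 - r)^2) + (2*(r^2 + 1)/(r^2 - 1)^2) - ((r^2 + 1)^2/(r^3 - r)^2) = -4/(r^2 - 1)^2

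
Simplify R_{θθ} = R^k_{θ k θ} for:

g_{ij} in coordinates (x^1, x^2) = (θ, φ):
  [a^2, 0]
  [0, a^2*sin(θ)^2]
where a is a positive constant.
Non-zero Christoffel symbols (Γ^k_{ij} = Γ^k_{ji}):
Γ^θ_{φ φ} = -sin(2*θ)/2
Γ^φ_{θ φ} = 1/tan(θ)
R^θ_{θ θ θ} = 0 (a repeated index in an antisymmetric pair)
R^φ_{θ φ θ} = ∂_φ Γ^φ_{θ θ} - ∂_θ Γ^φ_{θ φ} + Γ^φ_{φ m} Γ^m_{θ θ} - Γ^φ_{θ m} Γ^m_{θ φ}
  = (0) - (-1/sin(θ)^2) + (0) - (1/tan(θ)^2) = 1
R_{θθ} = R^θ_{θ θ θ} + R^φ_{θ φ θ} = (0) + (1) = 1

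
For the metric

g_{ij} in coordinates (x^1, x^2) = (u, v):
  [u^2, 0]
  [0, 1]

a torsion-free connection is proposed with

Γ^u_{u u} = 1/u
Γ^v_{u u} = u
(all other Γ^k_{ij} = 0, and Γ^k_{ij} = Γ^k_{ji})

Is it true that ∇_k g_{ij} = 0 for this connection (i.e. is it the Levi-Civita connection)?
Using ∇_k g_{ij} = ∂_k g_{ij} - Γ^m_{ki} g_{mj} - Γ^m_{kj} g_{im}:
∇_u g_{uv} = (0) - (u) - (0) = -u ≠ 0
So the connection is not metric compatible (it is not the Levi-Civita connection).
No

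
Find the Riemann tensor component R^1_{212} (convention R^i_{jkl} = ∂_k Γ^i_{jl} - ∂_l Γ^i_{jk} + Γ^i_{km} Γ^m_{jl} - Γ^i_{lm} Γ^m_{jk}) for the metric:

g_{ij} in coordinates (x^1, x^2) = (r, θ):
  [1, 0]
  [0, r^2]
Non-zero Christoffel symbols (Γ^k_{ij} = Γ^k_{ji}):
Γ^r_{θ θ} = -r
Γ^θ_{r θ} = 1/r
R^r_{θ r θ} = ∂_r Γ^r_{θ θ} - ∂_θ Γ^r_{θ r} + Γ^r_{r m} Γ^m_{θ θ} - Γ^r_{θ m} Γ^m_{θ r}
  = (-1) - (0) + (0) - (-1) = 0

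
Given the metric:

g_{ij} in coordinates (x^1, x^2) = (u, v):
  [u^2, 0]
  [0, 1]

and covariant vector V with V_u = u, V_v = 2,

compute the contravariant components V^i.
Inverse metric (diagonal): g^{uu} = 1/u^2, g^{vv} = 1
V^i = g^{ij} V_j:
V^u = (1/u^2)(u) + (0)(2) = 1/u
V^v = (0)(u) + (1)(2) = 2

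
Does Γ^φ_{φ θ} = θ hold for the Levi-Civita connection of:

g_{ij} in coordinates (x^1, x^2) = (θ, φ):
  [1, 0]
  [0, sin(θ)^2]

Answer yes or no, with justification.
Γ^φ_{φ θ} = (1/2) g^{φφ} (∂_φ g_{φθ} + ∂_θ g_{φφ} - ∂_φ g_{φθ}) = (1/2)(1/sin(θ)^2)((0) + (sin(2*θ)) - (0)) = 1/tan(θ)
This differs from the proposed value θ.
No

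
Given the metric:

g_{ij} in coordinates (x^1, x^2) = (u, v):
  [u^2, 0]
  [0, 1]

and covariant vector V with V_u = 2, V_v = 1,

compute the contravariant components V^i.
Inverse metric (diagonal): g^{uu} = 1/u^2, g^{vv} = 1
V^i = g^{ij} V_j:
V^u = (1/u^2)(2) + (0)(1) = 2/u^2
V^v = (0)(2) + (1)(1) = 1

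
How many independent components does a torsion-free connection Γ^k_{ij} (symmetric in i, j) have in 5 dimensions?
Γ^k_{ij} has n choices for the upper index and n(n+1)/2 independent symmetric lower index pairs.
Total = 5 × 5×6/2 = 5 × 15 = 75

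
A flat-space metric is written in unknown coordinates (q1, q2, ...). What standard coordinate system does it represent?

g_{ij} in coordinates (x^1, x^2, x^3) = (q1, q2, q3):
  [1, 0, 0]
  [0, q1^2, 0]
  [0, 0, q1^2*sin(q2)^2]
The line element ds^2 = dq1^2 + q1^2 dq2^2 + q1^2 sin(q2)^2 dq3^2 is dr^2 + r^2 dθ^2 + r^2 sin(θ)^2 dφ^2 with q1 = r, q2 = θ, q3 = φ.
spherical coordinates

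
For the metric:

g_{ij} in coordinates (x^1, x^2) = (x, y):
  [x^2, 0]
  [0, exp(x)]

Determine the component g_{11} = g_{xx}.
With x^1 = x, x^2 = y, g_{11} = g_{xx} is the row-1, column-1 entry of the matrix.
g_{11} = x^2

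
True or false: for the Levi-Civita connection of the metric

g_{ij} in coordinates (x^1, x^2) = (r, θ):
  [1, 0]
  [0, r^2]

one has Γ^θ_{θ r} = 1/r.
Γ^θ_{θ r} = (1/2) g^{θθ} (∂_θ g_{θr} + ∂_r g_{θθ} - ∂_θ g_{θr}) = (1/2)(1/r^2)((0) + (2*r) - (0)) = 1/r
This equals the proposed value 1/r.
True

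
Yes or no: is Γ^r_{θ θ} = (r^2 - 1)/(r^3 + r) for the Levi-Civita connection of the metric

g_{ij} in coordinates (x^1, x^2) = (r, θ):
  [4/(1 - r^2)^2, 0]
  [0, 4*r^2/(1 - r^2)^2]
Γ^r_{θ θ} = (1/2) g^{rr} (∂_θ g_{rθ} + ∂_θ g_{rθ} - ∂_r g_{θθ}) = (1/2)((1 - r^2)^2/4)((0) + (0) - (-8*(r^3 + r)/(r^2 - 1)^3)) = (r^3 + r)/(r^2 - 1)
This differs from the proposed value (r^2 - 1)/(r^3 + r).
No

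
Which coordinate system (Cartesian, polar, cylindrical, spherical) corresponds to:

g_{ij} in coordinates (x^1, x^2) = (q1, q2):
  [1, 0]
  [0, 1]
All components are constant and the metric is the identity, i.e. orthonormal rectilinear coordinates.
Cartesian (2D) coordinates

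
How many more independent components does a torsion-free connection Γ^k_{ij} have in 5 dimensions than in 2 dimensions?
Independent components in n dimensions: n × n(n+1)/2 = n^2(n+1)/2.
5D: 5 × 15 = 75
2D: 2 × 3 = 6
Difference = 75 - 6 = 69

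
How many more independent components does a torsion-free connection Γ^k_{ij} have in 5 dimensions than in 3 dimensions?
Independent components in n dimensions: n × n(n+1)/2 = n^2(n+1)/2.
5D: 5 × 15 = 75
3D: 3 × 6 = 18
Difference = 75 - 18 = 57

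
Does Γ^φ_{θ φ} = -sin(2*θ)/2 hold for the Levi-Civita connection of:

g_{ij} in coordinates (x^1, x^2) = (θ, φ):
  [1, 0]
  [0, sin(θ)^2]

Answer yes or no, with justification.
Γ^φ_{θ φ} = (1/2) g^{φφ} (∂_θ g_{φφ} + ∂_φ g_{φθ} - ∂_φ g_{θφ}) = (1/2)(1/sin(θ)^2)((sin(2*θ)) + (0) - (0)) = 1/tan(θ)
This differs from the proposed value -sin(2*θ)/2.
No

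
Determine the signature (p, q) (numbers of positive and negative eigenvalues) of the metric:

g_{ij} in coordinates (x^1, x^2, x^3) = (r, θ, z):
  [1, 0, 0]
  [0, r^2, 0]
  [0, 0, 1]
The metric is diagonal, so its eigenvalues are the diagonal entries: 1, r^2, 1 (at a generic point, where coordinate-dependent entries are positive).
3 positive, 0 negative.
(3, 0) - Riemannian (positive definite)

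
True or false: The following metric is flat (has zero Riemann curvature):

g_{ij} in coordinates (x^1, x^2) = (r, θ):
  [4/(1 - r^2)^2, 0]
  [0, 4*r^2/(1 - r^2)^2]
Non-zero Christoffel symbols:
Γ^r_{r r} = 2*r/(1 - r^2)
Γ^r_{θ θ} = (r^3 + r)/(r^2 - 1)
Γ^θ_{r θ} = (-r^2 - 1)/(r^3 - r)
Ricci tensor: R_{rr} = -4/(r^2 - 1)^2, R_{rθ} = 0, R_{θθ} = -4*r^2/(r^2 - 1)^2
The Ricci tensor is non-zero, so the Riemann tensor is non-zero: not flat.
False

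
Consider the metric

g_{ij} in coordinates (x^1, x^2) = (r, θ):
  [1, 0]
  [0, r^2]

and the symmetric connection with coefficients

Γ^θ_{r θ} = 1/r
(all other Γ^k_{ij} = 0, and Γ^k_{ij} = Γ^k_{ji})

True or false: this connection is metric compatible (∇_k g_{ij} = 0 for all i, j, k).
Using ∇_k g_{ij} = ∂_k g_{ij} - Γ^m_{ki} g_{mj} - Γ^m_{kj} g_{im}:
∇_θ g_{rθ} = (0) - (r) - (0) = -r ≠ 0
So the connection is not metric compatible (it is not the Levi-Civita connection).
False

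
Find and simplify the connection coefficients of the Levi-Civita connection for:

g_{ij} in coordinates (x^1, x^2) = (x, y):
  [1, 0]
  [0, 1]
Using Γ^k_{ij} = (1/2) g^{km} (∂_i g_{mj} + ∂_j g_{mi} - ∂_m g_{ij}); the metric is diagonal, so only the m = k term contributes.
Every metric component is constant, so all ∂_m g_{ij} = 0 and every Christoffel symbol vanishes.
All Christoffel symbols are zero.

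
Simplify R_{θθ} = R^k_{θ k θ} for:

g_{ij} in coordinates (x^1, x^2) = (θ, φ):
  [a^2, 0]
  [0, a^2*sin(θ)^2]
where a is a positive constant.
Non-zero Christoffel symbols (Γ^k_{ij} = Γ^k_{ji}):
Γ^θ_{φ φ} = -sin(2*θ)/2
Γ^φ_{θ φ} = 1/tan(θ)
R^θ_{θ θ θ} = 0 (a repeated index in an antisymmetric pair)
R^φ_{θ φ θ} = ∂_φ Γ^φ_{θ θ} - ∂_θ Γ^φ_{θ φ} + Γ^φ_{φ m} Γ^m_{θ θ} - Γ^φ_{θ m} Γ^m_{θ φ}
  = (0) - (-1/sin(θ)^2) + (0) - (1/tan(θ)^2) = 1
R_{θθ} = R^θ_{θ θ θ} + R^φ_{θ φ θ} = (0) + (1) = 1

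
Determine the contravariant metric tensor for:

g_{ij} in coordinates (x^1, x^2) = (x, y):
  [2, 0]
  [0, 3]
The metric is diagonal, so g^{ij} is diagonal with entries 1/g_{ii}: diag(1/2, 1/3).
g^{ij}:
  [1/2, 0]
  [0, 1/3]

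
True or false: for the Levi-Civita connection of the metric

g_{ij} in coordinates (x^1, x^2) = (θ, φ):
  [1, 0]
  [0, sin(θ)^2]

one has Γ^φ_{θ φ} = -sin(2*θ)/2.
Γ^φ_{θ φ} = (1/2) g^{φφ} (∂_θ g_{φφ} + ∂_φ g_{φθ} - ∂_φ g_{θφ}) = (1/2)(1/sin(θ)^2)((sin(2*θ)) + (0) - (0)) = 1/tan(θ)
This differs from the proposed value -sin(2*θ)/2.
False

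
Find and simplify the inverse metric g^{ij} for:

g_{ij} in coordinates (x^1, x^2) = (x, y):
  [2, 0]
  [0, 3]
The metric is diagonal, so g^{ij} is diagonal with entries 1/g_{ii}: diag(1/2, 1/3).
g^{ij}:
  [1/2, 0]
  [0, 1/3]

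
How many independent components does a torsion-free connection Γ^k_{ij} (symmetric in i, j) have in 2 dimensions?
Γ^k_{ij} has n choices for the upper index and n(n+1)/2 independent symmetric lower index pairs.
Total = 2 × 2×3/2 = 2 × 3 = 6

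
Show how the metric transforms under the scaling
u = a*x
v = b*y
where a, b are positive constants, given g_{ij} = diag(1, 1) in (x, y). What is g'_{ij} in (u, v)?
Invert the transformation: x = u/a, y = v/b
g'_{ij} = (∂x^k/∂x'^i)(∂x^l/∂x'^j) g_{kl}; with g_{kl} = δ_{kl} this is Σ_k (∂x^k/∂x'^i)(∂x^k/∂x'^j).
Jacobian: ∂x/∂u = 1/a, ∂x/∂v = 0, ∂y/∂u = 0, ∂y/∂v = 1/b
g'_{uu} = (1/a)(1/a) + (0)(0) = 1/a^2
g'_{uv} = (1/a)(0) + (0)(1/b) = 0
g'_{vv} = (0)(0) + (1/b)(1/b) = 1/b^2
g'_{ij} = diag(1/a^2, 1/b^2)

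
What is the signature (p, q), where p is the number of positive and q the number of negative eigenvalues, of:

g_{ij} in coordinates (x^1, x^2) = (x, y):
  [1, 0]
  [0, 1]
The metric is diagonal, so its eigenvalues are the diagonal entries: 1, 1 (at a generic point, where coordinate-dependent entries are positive).
2 positive, 0 negative.
(2, 0) - Riemannian (positive definite)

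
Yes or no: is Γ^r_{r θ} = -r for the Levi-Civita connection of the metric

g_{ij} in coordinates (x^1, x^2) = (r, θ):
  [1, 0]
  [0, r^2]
Γ^r_{r θ} = (1/2) g^{rr} (∂_r g_{rθ} + ∂_θ g_{rr} - ∂_r g_{rθ}) = (1/2)(1)((0) + (0) - (0)) = 0
This differs from the proposed value -r.
No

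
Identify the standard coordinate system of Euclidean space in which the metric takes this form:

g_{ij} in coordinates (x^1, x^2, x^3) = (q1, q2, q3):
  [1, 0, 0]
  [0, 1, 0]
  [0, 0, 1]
All components are constant and the metric is the identity, i.e. orthonormal rectilinear coordinates.
Cartesian (3D) coordinates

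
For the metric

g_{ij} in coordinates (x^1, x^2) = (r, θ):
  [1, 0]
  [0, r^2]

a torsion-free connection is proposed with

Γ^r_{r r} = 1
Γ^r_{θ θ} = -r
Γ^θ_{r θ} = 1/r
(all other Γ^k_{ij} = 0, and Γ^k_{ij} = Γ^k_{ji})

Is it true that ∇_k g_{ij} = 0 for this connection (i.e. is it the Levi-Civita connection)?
Using ∇_k g_{ij} = ∂_k g_{ij} - Γ^m_{ki} g_{mj} - Γ^m_{kj} g_{im}:
∇_r g_{rr} = (0) - (1) - (1) = -2 ≠ 0
So the connection is not metric compatible (it is not the Levi-Civita connection).
No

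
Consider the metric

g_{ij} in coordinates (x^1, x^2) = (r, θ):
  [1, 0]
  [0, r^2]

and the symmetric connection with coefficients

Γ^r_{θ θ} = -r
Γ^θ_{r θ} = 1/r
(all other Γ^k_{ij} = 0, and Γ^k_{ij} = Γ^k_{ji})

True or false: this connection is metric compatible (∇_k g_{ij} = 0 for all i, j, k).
Using ∇_k g_{ij} = ∂_k g_{ij} - Γ^m_{ki} g_{mj} - Γ^m_{kj} g_{im}:
e.g. ∇_r g_{θθ} = (2*r) - (r) - (r) = 0
Every component ∇_k g_{ij} vanishes: the connection is metric compatible.
True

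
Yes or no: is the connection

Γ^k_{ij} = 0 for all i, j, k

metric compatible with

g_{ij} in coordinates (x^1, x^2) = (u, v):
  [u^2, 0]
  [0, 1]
Using ∇_k g_{ij} = ∂_k g_{ij} - Γ^m_{ki} g_{mj} - Γ^m_{kj} g_{im}:
∇_u g_{uu} = (2*u) - (0) - (0) = 2*u ≠ 0
So the connection is not metric compatible (it is not the Levi-Civita connection).
No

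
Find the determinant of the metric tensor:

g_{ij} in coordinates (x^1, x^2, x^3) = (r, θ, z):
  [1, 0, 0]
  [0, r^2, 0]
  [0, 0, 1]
Diagonal metric: det(g) = g_{11}·g_{22}·g_{33}
= (1)·(r^2)·(1)
det(g) = r^2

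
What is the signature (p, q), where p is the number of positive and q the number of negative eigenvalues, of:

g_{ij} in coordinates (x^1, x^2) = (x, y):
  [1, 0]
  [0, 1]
The metric is diagonal, so its eigenvalues are the diagonal entries: 1, 1 (at a generic point, where coordinate-dependent entries are positive).
2 positive, 0 negative.
(2, 0) - Riemannian (positive definite)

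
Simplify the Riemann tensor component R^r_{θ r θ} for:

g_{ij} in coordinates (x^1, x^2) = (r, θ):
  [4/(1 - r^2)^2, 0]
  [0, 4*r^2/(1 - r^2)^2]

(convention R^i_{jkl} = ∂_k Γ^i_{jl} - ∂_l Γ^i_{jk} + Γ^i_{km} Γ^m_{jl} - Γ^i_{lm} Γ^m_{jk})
Non-zero Christoffel symbols (Γ^k_{ij} = Γ^k_{ji}):
Γ^r_{r r} = 2*r/(1 - r^2)
Γ^r_{θ θ} = (r^3 + r)/(r^2 - 1)
Γ^θ_{r θ} = (-r^2 - 1)/(r^3 - r)
R^r_{θ r θ} = ∂_r Γ^r_{θ θ} - ∂_θ Γ^r_{θ r} + Γ^r_{r m} Γ^m_{θ θ} - Γ^r_{θ m} Γ^m_{θ r}
  = ((r^4 - 4*r^2 - 1)/(r^2 - 1)^2) - (0) + (-2*r^2*(r^2 + 1)/(r^2 - 1)^2) - (-(r^2 + 1)^2/(r^2 - 1)^2) = -4*r^2/(r^2 - 1)^2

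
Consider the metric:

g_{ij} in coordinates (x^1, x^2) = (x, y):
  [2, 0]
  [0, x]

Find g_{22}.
With x^1 = x, x^2 = y, g_{22} = g_{yy} is the row-2, column-2 entry of the matrix.
g_{22} = x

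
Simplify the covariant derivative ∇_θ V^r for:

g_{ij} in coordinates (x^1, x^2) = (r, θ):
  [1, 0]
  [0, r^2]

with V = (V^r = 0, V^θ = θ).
Non-zero Christoffel symbols:
Γ^r_{θ θ} = -r
Γ^θ_{r θ} = 1/r
∇_θ V^r = ∂_θ V^r + Γ^r_{θ j} V^j
  = (0) + (0)(0) + (-r)(θ)
  = -r*θ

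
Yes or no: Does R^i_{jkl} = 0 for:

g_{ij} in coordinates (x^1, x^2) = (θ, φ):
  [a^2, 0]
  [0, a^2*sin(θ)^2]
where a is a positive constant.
Non-zero Christoffel symbols:
Γ^θ_{φ φ} = -sin(2*θ)/2
Γ^φ_{θ φ} = 1/tan(θ)
Ricci tensor: R_{θθ} = 1, R_{θφ} = 0, R_{φφ} = sin(θ)^2
The Ricci tensor is non-zero, so the Riemann tensor is non-zero: not flat.
No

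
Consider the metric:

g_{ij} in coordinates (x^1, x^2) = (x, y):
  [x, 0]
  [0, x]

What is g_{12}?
With x^1 = x, x^2 = y, g_{12} = g_{xy} is the row-1, column-2 entry of the matrix.
g_{12} = 0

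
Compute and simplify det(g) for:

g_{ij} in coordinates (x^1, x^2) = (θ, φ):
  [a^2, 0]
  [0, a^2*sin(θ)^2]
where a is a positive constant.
For a 2×2 metric: det(g) = g_{11}·g_{22} - g_{12}·g_{21}
= (a^2)·(a^2*sin(θ)^2) - (0)·(0)
= a^4*sin(θ)^2 - 0
det(g) = a^4*sin(θ)^2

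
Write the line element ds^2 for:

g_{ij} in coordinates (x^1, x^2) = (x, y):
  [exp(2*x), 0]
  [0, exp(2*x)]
ds^2 = g_{ij} dx^i dx^j; only the non-zero components contribute.
ds^2 = exp(2*x) dx^2 + exp(2*x) dy^2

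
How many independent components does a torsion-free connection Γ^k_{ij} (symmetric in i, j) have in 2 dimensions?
Γ^k_{ij} has n choices for the upper index and n(n+1)/2 independent symmetric lower index pairs.
Total = 2 × 2×3/2 = 2 × 3 = 6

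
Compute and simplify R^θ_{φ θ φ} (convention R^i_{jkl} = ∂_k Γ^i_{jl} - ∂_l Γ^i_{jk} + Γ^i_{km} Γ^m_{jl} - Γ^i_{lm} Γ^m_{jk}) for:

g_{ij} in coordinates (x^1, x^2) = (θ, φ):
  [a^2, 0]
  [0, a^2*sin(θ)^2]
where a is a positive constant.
Non-zero Christoffel symbols (Γ^k_{ij} = Γ^k_{ji}):
Γ^θ_{φ φ} = -sin(2*θ)/2
Γ^φ_{θ φ} = 1/tan(θ)
R^θ_{φ θ φ} = ∂_θ Γ^θ_{φ φ} - ∂_φ Γ^θ_{φ θ} + Γ^θ_{θ m} Γ^m_{φ φ} - Γ^θ_{φ m} Γ^m_{φ θ}
  = (-cos(2*θ)) - (0) + (0) - (-cos(θ)^2) = sin(θ)^2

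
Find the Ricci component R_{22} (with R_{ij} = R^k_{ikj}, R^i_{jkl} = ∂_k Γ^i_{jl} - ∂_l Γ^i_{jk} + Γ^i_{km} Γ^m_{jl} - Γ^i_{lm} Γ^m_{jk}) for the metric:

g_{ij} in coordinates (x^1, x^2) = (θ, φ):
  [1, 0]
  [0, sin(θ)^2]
Non-zero Christoffel symbols (Γ^k_{ij} = Γ^k_{ji}):
Γ^θ_{φ φ} = -sin(2*θ)/2
Γ^φ_{θ φ} = 1/tan(θ)
R^θ_{φ θ φ} = ∂_θ Γ^θ_{φ φ} - ∂_φ Γ^θ_{φ θ} + Γ^θ_{θ m} Γ^m_{φ φ} - Γ^θ_{φ m} Γ^m_{φ θ}
  = (-cos(2*θ)) - (0) + (0) - (-cos(θ)^2) = sin(θ)^2
R^φ_{φ φ φ} = 0 (a repeated index in an antisymmetric pair)
R_{φφ} = R^θ_{φ θ φ} + R^φ_{φ φ φ} = (sin(θ)^2) + (0) = sin(θ)^2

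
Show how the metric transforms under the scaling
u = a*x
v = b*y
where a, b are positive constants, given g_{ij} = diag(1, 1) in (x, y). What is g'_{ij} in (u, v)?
Invert the transformation: x = u/a, y = v/b
g'_{ij} = (∂x^k/∂x'^i)(∂x^l/∂x'^j) g_{kl}; with g_{kl} = δ_{kl} this is Σ_k (∂x^k/∂x'^i)(∂x^k/∂x'^j).
Jacobian: ∂x/∂u = 1/a, ∂x/∂v = 0, ∂y/∂u = 0, ∂y/∂v = 1/b
g'_{uu} = (1/a)(1/a) + (0)(0) = 1/a^2
g'_{uv} = (1/a)(0) + (0)(1/b) = 0
g'_{vv} = (0)(0) + (1/b)(1/b) = 1/b^2
g'_{ij} = diag(1/a^2, 1/b^2)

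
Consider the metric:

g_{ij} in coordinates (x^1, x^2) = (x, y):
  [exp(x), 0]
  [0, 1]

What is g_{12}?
With x^1 = x, x^2 = y, g_{12} = g_{xy} is the row-1, column-2 entry of the matrix.
g_{12} = 0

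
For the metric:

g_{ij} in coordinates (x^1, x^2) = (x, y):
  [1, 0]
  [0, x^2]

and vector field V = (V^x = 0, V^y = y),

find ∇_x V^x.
Non-zero Christoffel symbols:
Γ^x_{y y} = -x
Γ^y_{x y} = 1/x
∇_x V^x = ∂_x V^x + Γ^x_{x j} V^j
  = (0) + (0)(0) + (0)(y)
  = 0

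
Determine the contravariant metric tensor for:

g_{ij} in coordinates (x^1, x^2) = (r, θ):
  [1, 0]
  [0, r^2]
The metric is diagonal, so g^{ij} is diagonal with entries 1/g_{ii}: diag(1, 1/(r^2)).
g^{ij}:
  [1, 0]
  [0, 1/r^2]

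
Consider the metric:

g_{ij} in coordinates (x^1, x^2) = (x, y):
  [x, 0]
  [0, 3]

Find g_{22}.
With x^1 = x, x^2 = y, g_{22} = g_{yy} is the row-2, column-2 entry of the matrix.
g_{22} = 3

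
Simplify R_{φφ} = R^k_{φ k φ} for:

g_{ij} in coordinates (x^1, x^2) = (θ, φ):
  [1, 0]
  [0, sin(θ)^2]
Non-zero Christoffel symbols (Γ^k_{ij} = Γ^k_{ji}):
Γ^θ_{φ φ} = -sin(2*θ)/2
Γ^φ_{θ φ} = 1/tan(θ)
R^θ_{φ θ φ} = ∂_θ Γ^θ_{φ φ} - ∂_φ Γ^θ_{φ θ} + Γ^θ_{θ m} Γ^m_{φ φ} - Γ^θ_{φ m} Γ^m_{φ θ}
  = (-cos(2*θ)) - (0) + (0) - (-cos(θ)^2) = sin(θ)^2
R^φ_{φ φ φ} = 0 (a repeated index in an antisymmetric pair)
R_{φφ} = R^θ_{φ θ φ} + R^φ_{φ φ φ} = (sin(θ)^2) + (0) = sin(θ)^2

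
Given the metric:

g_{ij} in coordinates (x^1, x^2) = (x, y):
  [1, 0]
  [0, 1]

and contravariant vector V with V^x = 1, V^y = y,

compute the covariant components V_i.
V_i = g_{ij} V^j:
V_x = (1)(1) + (0)(y) = 1
V_y = (0)(1) + (1)(y) = y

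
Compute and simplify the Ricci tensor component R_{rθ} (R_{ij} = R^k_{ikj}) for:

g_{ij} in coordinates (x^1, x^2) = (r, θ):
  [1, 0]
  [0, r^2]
Non-zero Christoffel symbols (Γ^k_{ij} = Γ^k_{ji}):
Γ^r_{θ θ} = -r
Γ^θ_{r θ} = 1/r
R^r_{r r θ} = 0 (a repeated index in an antisymmetric pair)
R^θ_{r θ θ} = 0 (a repeated index in an antisymmetric pair)
R_{rθ} = R^r_{r r θ} + R^θ_{r θ θ} = (0) + (0) = 0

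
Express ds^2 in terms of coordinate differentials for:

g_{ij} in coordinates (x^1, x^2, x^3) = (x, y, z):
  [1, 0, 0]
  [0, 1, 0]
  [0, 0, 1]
ds^2 = g_{ij} dx^i dx^j; only the non-zero components contribute.
ds^2 = dx^2 + dy^2 + dz^2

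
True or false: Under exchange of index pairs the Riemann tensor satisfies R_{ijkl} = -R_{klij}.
The pair-exchange symmetry has a plus sign: R_{ijkl} = +R_{klij}.
False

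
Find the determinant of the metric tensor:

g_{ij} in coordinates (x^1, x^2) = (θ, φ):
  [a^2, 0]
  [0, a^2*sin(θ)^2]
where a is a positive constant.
For a 2×2 metric: det(g) = g_{11}·g_{22} - g_{12}·g_{21}
= (a^2)·(a^2*sin(θ)^2) - (0)·(0)
= a^4*sin(θ)^2 - 0
det(g) = a^4*sin(θ)^2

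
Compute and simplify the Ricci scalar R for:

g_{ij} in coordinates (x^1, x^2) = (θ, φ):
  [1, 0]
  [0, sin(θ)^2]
Non-zero Christoffel symbols (Γ^k_{ij} = Γ^k_{ji}):
Γ^θ_{φ φ} = -sin(2*θ)/2
Γ^φ_{θ φ} = 1/tan(θ)
Ricci tensor (R_{ij} = R^k_{ikj}): R_{θθ} = 1, R_{θφ} = 0, R_{φφ} = sin(θ)^2
Inverse metric: g^{θθ} = 1, g^{φφ} = 1/sin(θ)^2
R = g^{ij} R_{ij} = (1)(1) + (1/sin(θ)^2)(sin(θ)^2) = 2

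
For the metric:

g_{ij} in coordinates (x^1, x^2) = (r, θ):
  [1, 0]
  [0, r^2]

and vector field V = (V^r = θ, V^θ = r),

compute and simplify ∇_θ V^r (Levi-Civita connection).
Non-zero Christoffel symbols:
Γ^r_{θ θ} = -r
Γ^θ_{r θ} = 1/r
∇_θ V^r = ∂_θ V^r + Γ^r_{θ j} V^j
  = (1) + (0)(θ) + (-r)(r)
  = 1 - r^2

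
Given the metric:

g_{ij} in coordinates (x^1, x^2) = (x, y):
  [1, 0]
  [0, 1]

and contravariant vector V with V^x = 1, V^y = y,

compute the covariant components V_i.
V_i = g_{ij} V^j:
V_x = (1)(1) + (0)(y) = 1
V_y = (0)(1) + (1)(y) = y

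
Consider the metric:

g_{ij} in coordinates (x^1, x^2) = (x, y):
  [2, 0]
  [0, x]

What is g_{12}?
With x^1 = x, x^2 = y, g_{12} = g_{xy} is the row-1, column-2 entry of the matrix.
g_{12} = 0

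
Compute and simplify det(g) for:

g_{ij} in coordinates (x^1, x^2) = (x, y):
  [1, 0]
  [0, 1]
For a 2×2 metric: det(g) = g_{11}·g_{22} - g_{12}·g_{21}
= (1)·(1) - (0)·(0)
= 1 - 0
det(g) = 1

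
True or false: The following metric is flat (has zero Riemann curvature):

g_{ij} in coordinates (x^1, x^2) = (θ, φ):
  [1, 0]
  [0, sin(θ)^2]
Non-zero Christoffel symbols:
Γ^θ_{φ φ} = -sin(2*θ)/2
Γ^φ_{θ φ} = 1/tan(θ)
Ricci tensor: R_{θθ} = 1, R_{θφ} = 0, R_{φφ} = sin(θ)^2
The Ricci tensor is non-zero, so the Riemann tensor is non-zero: not flat.
False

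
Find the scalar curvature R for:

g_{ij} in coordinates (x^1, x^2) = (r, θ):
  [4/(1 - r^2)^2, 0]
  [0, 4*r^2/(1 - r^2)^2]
Non-zero Christoffel symbols (Γ^k_{ij} = Γ^k_{ji}):
Γ^r_{r r} = 2*r/(1 - r^2)
Γ^r_{θ θ} = (r^3 + r)/(r^2 - 1)
Γ^θ_{r θ} = (-r^2 - 1)/(r^3 - r)
Ricci tensor (R_{ij} = R^k_{ikj}): R_{rr} = -4/(r^2 - 1)^2, R_{rθ} = 0, R_{θθ} = -4*r^2/(r^2 - 1)^2
Inverse metric: g^{rr} = (1 - r^2)^2/4, g^{θθ} = (1 - r^2)^2/(4*r^2)
R = g^{ij} R_{ij} = ((1 - r^2)^2/4)(-4/(r^2 - 1)^2) + ((1 - r^2)^2/(4*r^2))(-4*r^2/(r^2 - 1)^2) = -2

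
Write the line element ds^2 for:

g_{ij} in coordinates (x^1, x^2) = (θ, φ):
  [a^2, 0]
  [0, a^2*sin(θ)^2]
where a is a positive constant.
ds^2 = g_{ij} dx^i dx^j; only the non-zero components contribute.
ds^2 = a^2 dθ^2 + a^2*sin(θ)^2 dφ^2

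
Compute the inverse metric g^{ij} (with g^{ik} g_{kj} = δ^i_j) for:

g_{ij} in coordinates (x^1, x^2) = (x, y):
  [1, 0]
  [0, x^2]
The metric is diagonal, so g^{ij} is diagonal with entries 1/g_{ii}: diag(1, 1/(x^2)).
g^{ij}:
  [1, 0]
  [0, 1/x^2]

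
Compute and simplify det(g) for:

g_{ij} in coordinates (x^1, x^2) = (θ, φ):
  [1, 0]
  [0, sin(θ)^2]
For a 2×2 metric: det(g) = g_{11}·g_{22} - g_{12}·g_{21}
= (1)·(sin(θ)^2) - (0)·(0)
= sin(θ)^2 - 0
det(g) = sin(θ)^2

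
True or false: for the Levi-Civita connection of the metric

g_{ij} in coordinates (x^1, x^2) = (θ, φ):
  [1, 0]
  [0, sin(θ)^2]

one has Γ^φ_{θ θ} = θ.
Γ^φ_{θ θ} = (1/2) g^{φφ} (∂_θ g_{φθ} + ∂_θ g_{φθ} - ∂_φ g_{θθ}) = (1/2)(1/sin(θ)^2)((0) + (0) - (0)) = 0
This differs from the proposed value θ.
False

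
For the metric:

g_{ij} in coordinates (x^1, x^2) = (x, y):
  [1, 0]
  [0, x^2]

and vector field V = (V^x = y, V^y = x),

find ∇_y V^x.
Non-zero Christoffel symbols:
Γ^x_{y y} = -x
Γ^y_{x y} = 1/x
∇_y V^x = ∂_y V^x + Γ^x_{y j} V^j
  = (1) + (0)(y) + (-x)(x)
  = 1 - x^2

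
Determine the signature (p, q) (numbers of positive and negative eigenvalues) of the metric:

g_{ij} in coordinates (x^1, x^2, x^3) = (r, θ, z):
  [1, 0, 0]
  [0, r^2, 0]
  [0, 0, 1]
The metric is diagonal, so its eigenvalues are the diagonal entries: 1, r^2, 1 (at a generic point, where coordinate-dependent entries are positive).
3 positive, 0 negative.
(3, 0) - Riemannian (positive definite)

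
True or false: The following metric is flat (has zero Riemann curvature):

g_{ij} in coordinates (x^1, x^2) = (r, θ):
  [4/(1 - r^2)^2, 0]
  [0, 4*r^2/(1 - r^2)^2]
Non-zero Christoffel symbols:
Γ^r_{r r} = 2*r/(1 - r^2)
Γ^r_{θ θ} = (r^3 + r)/(r^2 - 1)
Γ^θ_{r θ} = (-r^2 - 1)/(r^3 - r)
Ricci tensor: R_{rr} = -4/(r^2 - 1)^2, R_{rθ} = 0, R_{θθ} = -4*r^2/(r^2 - 1)^2
The Ricci tensor is non-zero, so the Riemann tensor is non-zero: not flat.
False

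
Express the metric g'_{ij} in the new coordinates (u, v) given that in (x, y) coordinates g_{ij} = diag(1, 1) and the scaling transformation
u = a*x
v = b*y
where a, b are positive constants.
Invert the transformation: x = u/a, y = v/b
g'_{ij} = (∂x^k/∂x'^i)(∂x^l/∂x'^j) g_{kl}; with g_{kl} = δ_{kl} this is Σ_k (∂x^k/∂x'^i)(∂x^k/∂x'^j).
Jacobian: ∂x/∂u = 1/a, ∂x/∂v = 0, ∂y/∂u = 0, ∂y/∂v = 1/b
g'_{uu} = (1/a)(1/a) + (0)(0) = 1/a^2
g'_{uv} = (1/a)(0) + (0)(1/b) = 0
g'_{vv} = (0)(0) + (1/b)(1/b) = 1/b^2
g'_{ij} = diag(1/a^2, 1/b^2)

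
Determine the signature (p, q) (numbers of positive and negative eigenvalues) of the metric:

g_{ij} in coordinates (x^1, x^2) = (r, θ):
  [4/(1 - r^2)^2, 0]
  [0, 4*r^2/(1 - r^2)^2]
The metric is diagonal, so its eigenvalues are the diagonal entries: 4/(1 - r^2)^2, 4*r^2/(1 - r^2)^2 (at a generic point, where coordinate-dependent entries are positive).
2 positive, 0 negative.
(2, 0) - Riemannian (positive definite)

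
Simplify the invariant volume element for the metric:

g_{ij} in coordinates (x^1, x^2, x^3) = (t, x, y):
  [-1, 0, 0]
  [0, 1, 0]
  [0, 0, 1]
det(g) = -1
√|det(g)| = 1
Volume element: dV = 1 dt dx dy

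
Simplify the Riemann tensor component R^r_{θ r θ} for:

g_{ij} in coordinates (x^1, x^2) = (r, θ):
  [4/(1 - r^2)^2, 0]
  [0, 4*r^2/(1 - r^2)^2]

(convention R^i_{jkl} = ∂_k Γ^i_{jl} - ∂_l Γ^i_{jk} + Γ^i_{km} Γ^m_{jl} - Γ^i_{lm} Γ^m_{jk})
Non-zero Christoffel symbols (Γ^k_{ij} = Γ^k_{ji}):
Γ^r_{r r} = 2*r/(1 - r^2)
Γ^r_{θ θ} = (r^3 + r)/(r^2 - 1)
Γ^θ_{r θ} = (-r^2 - 1)/(r^3 - r)
R^r_{θ r θ} = ∂_r Γ^r_{θ θ} - ∂_θ Γ^r_{θ r} + Γ^r_{r m} Γ^m_{θ θ} - Γ^r_{θ m} Γ^m_{θ r}
  = ((r^4 - 4*r^2 - 1)/(r^2 - 1)^2) - (0) + (-2*r^2*(r^2 + 1)/(r^2 - 1)^2) - (-(r^2 + 1)^2/(r^2 - 1)^2) = -4*r^2/(r^2 - 1)^2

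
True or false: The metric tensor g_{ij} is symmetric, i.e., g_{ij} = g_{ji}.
By definition the metric is a symmetric bilinear form, g_{ij} = g_{ji}.
True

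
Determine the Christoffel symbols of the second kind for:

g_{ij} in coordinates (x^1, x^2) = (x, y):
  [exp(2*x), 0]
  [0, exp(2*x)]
Using Γ^k_{ij} = (1/2) g^{km} (∂_i g_{mj} + ∂_j g_{mi} - ∂_m g_{ij}); the metric is diagonal, so only the m = k term contributes.
Non-zero symbols (using the symmetry Γ^k_{ij} = Γ^k_{ji}):
Γ^x_{x x} = (1/2) g^{xx} (∂_x g_{xx} + ∂_x g_{xx} - ∂_x g_{xx}) = (1/2)(exp(-2*x))((2*exp(2*x)) + (2*exp(2*x)) - (2*exp(2*x))) = 1
Γ^x_{y y} = (1/2) g^{xx} (∂_y g_{xy} + ∂_y g_{xy} - ∂_x g_{yy}) = (1/2)(exp(-2*x))((0) + (0) - (2*exp(2*x))) = -1
Γ^y_{x y} = (1/2) g^{yy} (∂_x g_{yy} + ∂_y g_{yx} - ∂_y g_{xy}) = (1/2)(exp(-2*x))((2*exp(2*x)) + (0) - (0)) = 1
All other Christoffel symbols are zero.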